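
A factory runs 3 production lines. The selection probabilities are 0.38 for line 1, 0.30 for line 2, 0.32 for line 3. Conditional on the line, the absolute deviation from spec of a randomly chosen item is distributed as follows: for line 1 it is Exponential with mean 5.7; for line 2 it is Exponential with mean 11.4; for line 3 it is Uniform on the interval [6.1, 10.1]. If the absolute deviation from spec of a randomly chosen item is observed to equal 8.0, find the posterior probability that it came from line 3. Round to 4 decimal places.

Likelihoods f(8.0 | ·): 1: 0.0431111; 2: 0.0434838; 3: 0.25.
Posterior ∝ prior × likelihood. Numerator for 3: 0.32·0.25 = 0.08.
Normalizing constant: 0.38·0.0431111 + 0.3·0.0434838 + 0.32·0.25 = 0.109427.
P(3 | observation) = 0.08 / 0.109427 = 0.731079.

0.7311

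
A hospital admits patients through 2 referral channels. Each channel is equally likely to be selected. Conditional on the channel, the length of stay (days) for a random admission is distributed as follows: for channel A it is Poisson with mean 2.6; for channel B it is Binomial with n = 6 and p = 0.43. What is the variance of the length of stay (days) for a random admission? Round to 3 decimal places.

Per component, A: μ=2.6, E[X²]=9.36; B: μ=2.58, E[X²]=8.127.
E[X] = 0.5·2.6 + 0.5·2.58 = 2.59.
E[X²] = 0.5·9.36 + 0.5·8.127 = 8.7435.
Var(X) = E[X²] − (E[X])² = 8.7435 − 6.7081 = 2.0354.

2.035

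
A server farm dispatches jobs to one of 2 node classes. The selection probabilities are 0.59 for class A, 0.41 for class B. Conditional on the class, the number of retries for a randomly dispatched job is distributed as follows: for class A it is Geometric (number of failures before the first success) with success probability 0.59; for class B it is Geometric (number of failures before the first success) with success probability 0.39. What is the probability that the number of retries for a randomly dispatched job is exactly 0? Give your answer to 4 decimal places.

0.5080

Conditional on each class, P(X = 0): A: 0.59; B: 0.39.
By total probability, P(X = 0) = 0.59·0.59 + 0.41·0.39 = 0.508.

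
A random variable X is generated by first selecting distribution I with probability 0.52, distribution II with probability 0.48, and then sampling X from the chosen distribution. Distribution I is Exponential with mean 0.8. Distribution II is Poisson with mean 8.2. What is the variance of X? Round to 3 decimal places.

Per component, I: μ=0.8, E[X²]=1.28; II: μ=8.2, E[X²]=75.44.
E[X] = 0.52·0.8 + 0.48·8.2 = 4.352.
E[X²] = 0.52·1.28 + 0.48·75.44 = 36.8768.
Var(X) = E[X²] − (E[X])² = 36.8768 − 18.9399 = 17.9369.

17.937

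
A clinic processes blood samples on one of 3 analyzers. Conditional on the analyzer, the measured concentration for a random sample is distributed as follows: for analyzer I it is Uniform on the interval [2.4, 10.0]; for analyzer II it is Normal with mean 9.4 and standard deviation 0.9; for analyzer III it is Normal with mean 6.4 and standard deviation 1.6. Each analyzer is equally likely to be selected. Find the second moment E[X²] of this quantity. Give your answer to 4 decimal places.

58.6478

For each component E[X²] = Var + (mean)², giving I: 43.2533; II: 89.17; III: 43.52.
Overall E[X²] = 0.333333·43.2533 + 0.333333·89.17 + 0.333333·43.52 = 58.6478.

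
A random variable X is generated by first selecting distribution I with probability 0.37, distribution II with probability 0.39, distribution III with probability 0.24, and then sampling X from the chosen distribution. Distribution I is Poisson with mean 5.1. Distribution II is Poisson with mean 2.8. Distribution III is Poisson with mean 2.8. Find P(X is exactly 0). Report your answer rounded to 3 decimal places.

0.041

Conditional on each component, P(X = 0): I: 0.00609675; II: 0.0608101; III: 0.0608101.
By total probability, P(X = 0) = 0.37·0.00609675 + 0.39·0.0608101 + 0.24·0.0608101 = 0.0405661.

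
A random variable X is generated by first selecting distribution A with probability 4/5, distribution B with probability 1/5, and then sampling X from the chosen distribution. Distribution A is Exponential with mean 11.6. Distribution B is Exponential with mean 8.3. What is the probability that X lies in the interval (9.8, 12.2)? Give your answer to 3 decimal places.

Conditional on each component, P(9.8 < X < 12.2): A: 0.0802965; B: 0.0771035.
By total probability, P(9.8 < X < 12.2) = 0.8·0.0802965 + 0.2·0.0771035 = 0.0796579.

0.080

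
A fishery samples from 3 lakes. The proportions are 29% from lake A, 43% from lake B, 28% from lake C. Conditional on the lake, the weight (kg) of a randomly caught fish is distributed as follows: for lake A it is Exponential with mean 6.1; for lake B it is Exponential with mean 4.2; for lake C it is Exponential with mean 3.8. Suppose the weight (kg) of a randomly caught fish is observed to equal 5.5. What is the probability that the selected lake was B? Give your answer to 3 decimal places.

Likelihoods f(5.5 | ·): A: 0.0665416; B: 0.0642735; C: 0.0618917.
Posterior ∝ prior × likelihood. Numerator for B: 0.43·0.0642735 = 0.0276376.
Normalizing constant: 0.29·0.0665416 + 0.43·0.0642735 + 0.28·0.0618917 = 0.0642643.
P(B | observation) = 0.0276376 / 0.0642643 = 0.430061.

0.430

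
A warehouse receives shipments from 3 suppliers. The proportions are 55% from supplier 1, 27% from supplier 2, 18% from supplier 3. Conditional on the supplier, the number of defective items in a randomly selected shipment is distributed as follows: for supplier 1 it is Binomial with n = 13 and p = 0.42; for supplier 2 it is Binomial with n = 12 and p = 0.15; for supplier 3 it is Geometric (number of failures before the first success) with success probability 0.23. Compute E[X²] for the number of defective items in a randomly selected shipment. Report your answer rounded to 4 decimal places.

24.0635

For each component E[X²] = Var + (mean)², giving 1: 32.9784; 2: 4.77; 3: 25.7637.
Overall E[X²] = 0.55·32.9784 + 0.27·4.77 + 0.18·25.7637 = 24.0635.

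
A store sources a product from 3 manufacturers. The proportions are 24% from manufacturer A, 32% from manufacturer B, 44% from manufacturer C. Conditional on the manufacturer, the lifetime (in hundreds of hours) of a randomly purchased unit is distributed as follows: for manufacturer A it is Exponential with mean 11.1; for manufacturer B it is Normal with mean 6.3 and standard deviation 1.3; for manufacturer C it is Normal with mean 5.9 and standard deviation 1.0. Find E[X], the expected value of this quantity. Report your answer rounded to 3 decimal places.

Component means — A: 11.1; B: 6.3; C: 5.9.
E[X] = 0.24·11.1 + 0.32·6.3 + 0.44·5.9 = 7.276.

7.276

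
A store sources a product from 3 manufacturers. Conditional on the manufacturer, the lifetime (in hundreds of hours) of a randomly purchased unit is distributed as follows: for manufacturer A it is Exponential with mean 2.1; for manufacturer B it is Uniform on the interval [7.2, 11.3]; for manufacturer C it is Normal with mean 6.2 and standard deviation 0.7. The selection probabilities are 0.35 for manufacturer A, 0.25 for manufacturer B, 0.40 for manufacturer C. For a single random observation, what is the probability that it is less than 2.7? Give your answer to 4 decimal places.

0.2532

Conditional on each manufacturer, P(X < 2.7): A: 0.723547; B: 0; C: 2.86652e-07.
By total probability, P(X < 2.7) = 0.35·0.723547 + 0.25·0 + 0.4·2.86652e-07 = 0.253242.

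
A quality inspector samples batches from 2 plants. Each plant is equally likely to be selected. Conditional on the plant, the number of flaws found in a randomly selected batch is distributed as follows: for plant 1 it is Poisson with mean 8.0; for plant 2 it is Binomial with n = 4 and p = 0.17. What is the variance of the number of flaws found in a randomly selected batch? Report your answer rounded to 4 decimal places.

17.6778

Per component, 1: μ=8, E[X²]=72; 2: μ=0.68, E[X²]=1.0268.
E[X] = 0.5·8 + 0.5·0.68 = 4.34.
E[X²] = 0.5·72 + 0.5·1.0268 = 36.5134.
Var(X) = E[X²] − (E[X])² = 36.5134 − 18.8356 = 17.6778.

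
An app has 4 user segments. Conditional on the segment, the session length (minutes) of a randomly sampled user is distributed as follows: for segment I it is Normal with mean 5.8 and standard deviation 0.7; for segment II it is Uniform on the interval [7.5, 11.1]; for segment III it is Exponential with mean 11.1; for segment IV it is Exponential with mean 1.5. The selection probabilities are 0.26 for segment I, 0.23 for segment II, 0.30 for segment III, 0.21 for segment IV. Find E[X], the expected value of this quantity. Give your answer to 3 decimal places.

7.292

Component means — I: 5.8; II: 9.3; III: 11.1; IV: 1.5.
E[X] = 0.26·5.8 + 0.23·9.3 + 0.3·11.1 + 0.21·1.5 = 7.292.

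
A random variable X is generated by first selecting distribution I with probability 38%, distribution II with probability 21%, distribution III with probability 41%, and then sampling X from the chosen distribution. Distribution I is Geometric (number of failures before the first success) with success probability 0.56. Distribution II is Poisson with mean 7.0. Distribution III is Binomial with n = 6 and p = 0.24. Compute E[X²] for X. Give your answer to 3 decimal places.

13.827

For each component E[X²] = Var + (mean)², giving I: 2.02041; II: 56; III: 3.168.
Overall E[X²] = 0.38·2.02041 + 0.21·56 + 0.41·3.168 = 13.8266.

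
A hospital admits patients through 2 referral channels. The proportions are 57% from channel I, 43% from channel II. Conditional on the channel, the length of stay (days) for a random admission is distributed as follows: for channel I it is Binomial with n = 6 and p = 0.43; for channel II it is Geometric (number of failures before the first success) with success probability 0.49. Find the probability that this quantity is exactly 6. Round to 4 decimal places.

0.0073

Conditional on each channel, P(X = 6): I: 0.00632136; II: 0.00862218.
By total probability, P(X = 6) = 0.57·0.00632136 + 0.43·0.00862218 = 0.00731071.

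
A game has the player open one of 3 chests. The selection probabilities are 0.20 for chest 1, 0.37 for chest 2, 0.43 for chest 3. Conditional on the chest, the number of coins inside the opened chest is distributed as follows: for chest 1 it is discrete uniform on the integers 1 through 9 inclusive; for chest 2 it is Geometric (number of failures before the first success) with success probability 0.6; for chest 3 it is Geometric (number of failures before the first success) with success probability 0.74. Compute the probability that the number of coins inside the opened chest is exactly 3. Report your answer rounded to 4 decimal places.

Conditional on each chest, P(X = 3): 1: 0.111111; 2: 0.0384; 3: 0.0130062.
By total probability, P(X = 3) = 0.2·0.111111 + 0.37·0.0384 + 0.43·0.0130062 = 0.0420229.

0.0420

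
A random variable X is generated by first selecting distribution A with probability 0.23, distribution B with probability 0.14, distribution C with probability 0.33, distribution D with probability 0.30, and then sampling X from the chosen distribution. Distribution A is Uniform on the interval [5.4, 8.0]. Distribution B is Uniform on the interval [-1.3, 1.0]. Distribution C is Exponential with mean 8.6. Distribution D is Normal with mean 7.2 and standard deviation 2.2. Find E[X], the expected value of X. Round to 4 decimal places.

6.5180

Component means — A: 6.7; B: -0.15; C: 8.6; D: 7.2.
E[X] = 0.23·6.7 + 0.14·-0.15 + 0.33·8.6 + 0.3·7.2 = 6.518.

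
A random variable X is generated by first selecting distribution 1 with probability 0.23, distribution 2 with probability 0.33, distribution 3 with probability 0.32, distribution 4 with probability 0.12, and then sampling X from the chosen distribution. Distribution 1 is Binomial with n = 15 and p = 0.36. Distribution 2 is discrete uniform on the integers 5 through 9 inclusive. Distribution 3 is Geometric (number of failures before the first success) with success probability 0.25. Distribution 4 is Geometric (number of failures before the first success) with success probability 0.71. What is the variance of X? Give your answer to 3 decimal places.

10.338

Per component, 1: μ=5.4, E[X²]=32.616; 2: μ=7, E[X²]=51; 3: μ=3, E[X²]=21; 4: μ=0.408451, E[X²]=0.742115.
E[X] = 0.23·5.4 + 0.33·7 + 0.32·3 + 0.12·0.408451 = 4.56101.
E[X²] = 0.23·32.616 + 0.33·51 + 0.32·21 + 0.12·0.742115 = 31.1407.
Var(X) = E[X²] − (E[X])² = 31.1407 − 20.8028 = 10.3379.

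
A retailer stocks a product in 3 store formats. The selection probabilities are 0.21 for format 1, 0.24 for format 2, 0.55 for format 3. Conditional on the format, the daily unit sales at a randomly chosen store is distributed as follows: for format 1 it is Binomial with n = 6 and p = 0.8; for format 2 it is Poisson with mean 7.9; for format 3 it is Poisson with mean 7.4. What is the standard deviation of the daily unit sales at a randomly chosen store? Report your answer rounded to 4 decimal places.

2.7323

Per component, 1: μ=4.8, E[X²]=24; 2: μ=7.9, E[X²]=70.31; 3: μ=7.4, E[X²]=62.16.
E[X] = 0.21·4.8 + 0.24·7.9 + 0.55·7.4 = 6.974.
E[X²] = 0.21·24 + 0.24·70.31 + 0.55·62.16 = 56.1024.
Var(X) = E[X²] − (E[X])² = 56.1024 − 48.6367 = 7.46572.
SD(X) = √7.46572 = 2.73235.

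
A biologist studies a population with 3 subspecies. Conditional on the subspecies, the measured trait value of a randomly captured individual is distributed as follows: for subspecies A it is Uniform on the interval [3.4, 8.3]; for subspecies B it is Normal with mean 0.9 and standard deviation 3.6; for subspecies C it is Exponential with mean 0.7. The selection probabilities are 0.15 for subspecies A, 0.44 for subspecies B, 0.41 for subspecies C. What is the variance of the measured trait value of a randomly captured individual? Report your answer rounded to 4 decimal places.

9.4589

Per component, A: μ=5.85, E[X²]=36.2233; B: μ=0.9, E[X²]=13.77; C: μ=0.7, E[X²]=0.98.
E[X] = 0.15·5.85 + 0.44·0.9 + 0.41·0.7 = 1.5605.
E[X²] = 0.15·36.2233 + 0.44·13.77 + 0.41·0.98 = 11.8941.
Var(X) = E[X²] − (E[X])² = 11.8941 − 2.43516 = 9.45894.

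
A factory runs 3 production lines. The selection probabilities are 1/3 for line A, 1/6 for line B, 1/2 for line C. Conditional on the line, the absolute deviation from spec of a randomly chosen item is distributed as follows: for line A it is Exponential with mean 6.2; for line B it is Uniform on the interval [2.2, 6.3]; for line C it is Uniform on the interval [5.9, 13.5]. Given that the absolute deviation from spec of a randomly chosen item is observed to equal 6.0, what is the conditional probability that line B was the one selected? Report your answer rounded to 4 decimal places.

Likelihoods f(6.0 | ·): A: 0.0612806; B: 0.243902; C: 0.131579.
Posterior ∝ prior × likelihood. Numerator for B: 0.166667·0.243902 = 0.0406504.
Normalizing constant: 0.333333·0.0612806 + 0.166667·0.243902 + 0.5·0.131579 = 0.126867.
P(B | observation) = 0.0406504 / 0.126867 = 0.320418.

0.3204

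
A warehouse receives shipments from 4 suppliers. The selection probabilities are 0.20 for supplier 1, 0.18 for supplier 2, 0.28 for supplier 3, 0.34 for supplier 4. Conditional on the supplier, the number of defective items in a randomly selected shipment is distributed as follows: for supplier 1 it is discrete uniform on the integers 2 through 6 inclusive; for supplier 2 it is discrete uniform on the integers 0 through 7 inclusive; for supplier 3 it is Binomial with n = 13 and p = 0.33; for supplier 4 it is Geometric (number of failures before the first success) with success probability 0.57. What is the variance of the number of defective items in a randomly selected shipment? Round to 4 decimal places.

5.0127

Per component, 1: μ=4, E[X²]=18; 2: μ=3.5, E[X²]=17.5; 3: μ=4.29, E[X²]=21.2784; 4: μ=0.754386, E[X²]=1.89258.
E[X] = 0.2·4 + 0.18·3.5 + 0.28·4.29 + 0.34·0.754386 = 2.88769.
E[X²] = 0.2·18 + 0.18·17.5 + 0.28·21.2784 + 0.34·1.89258 = 13.3514.
Var(X) = E[X²] − (E[X])² = 13.3514 − 8.33876 = 5.01267.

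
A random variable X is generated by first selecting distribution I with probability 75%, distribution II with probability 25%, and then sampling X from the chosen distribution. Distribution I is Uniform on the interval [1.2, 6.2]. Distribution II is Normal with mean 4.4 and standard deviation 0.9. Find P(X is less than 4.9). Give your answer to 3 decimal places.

Conditional on each component, P(X < 4.9): I: 0.74; II: 0.710743.
By total probability, P(X < 4.9) = 0.75·0.74 + 0.25·0.710743 = 0.732686.

0.733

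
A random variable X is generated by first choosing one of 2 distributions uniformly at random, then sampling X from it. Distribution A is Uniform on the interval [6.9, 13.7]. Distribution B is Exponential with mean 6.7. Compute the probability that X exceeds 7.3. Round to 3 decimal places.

0.639

Conditional on each component, P(X > 7.3): A: 0.941176; B: 0.336367.
By total probability, P(X > 7.3) = 0.5·0.941176 + 0.5·0.336367 = 0.638772.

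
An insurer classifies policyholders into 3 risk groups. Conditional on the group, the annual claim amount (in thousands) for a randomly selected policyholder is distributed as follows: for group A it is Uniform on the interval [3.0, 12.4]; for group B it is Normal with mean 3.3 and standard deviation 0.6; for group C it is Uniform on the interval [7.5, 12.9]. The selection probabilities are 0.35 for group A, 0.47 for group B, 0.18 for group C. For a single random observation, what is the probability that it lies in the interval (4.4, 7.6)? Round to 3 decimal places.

0.138

Conditional on each group, P(4.4 < X < 7.6): A: 0.340426; B: 0.0333765; C: 0.0185185.
By total probability, P(4.4 < X < 7.6) = 0.35·0.340426 + 0.47·0.0333765 + 0.18·0.0185185 = 0.138169.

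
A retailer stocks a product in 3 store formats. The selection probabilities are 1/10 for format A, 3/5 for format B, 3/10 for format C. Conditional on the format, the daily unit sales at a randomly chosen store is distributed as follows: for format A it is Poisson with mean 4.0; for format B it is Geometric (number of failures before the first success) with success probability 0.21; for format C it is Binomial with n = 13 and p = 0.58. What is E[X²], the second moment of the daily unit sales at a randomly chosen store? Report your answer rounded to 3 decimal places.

For each component E[X²] = Var + (mean)², giving A: 20; B: 32.0658; C: 60.0184.
Overall E[X²] = 0.1·20 + 0.6·32.0658 + 0.3·60.0184 = 39.245.

39.245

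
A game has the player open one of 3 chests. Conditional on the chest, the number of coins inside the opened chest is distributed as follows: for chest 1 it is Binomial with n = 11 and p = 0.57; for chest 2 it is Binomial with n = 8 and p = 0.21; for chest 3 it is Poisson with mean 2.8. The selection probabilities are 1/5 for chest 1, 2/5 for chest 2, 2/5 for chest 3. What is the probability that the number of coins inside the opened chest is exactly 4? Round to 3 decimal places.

Conditional on each chest, P(X = 4): 1: 0.0946875; 2: 0.0530254; 3: 0.155739.
By total probability, P(X = 4) = 0.2·0.0946875 + 0.4·0.0530254 + 0.4·0.155739 = 0.102443.

0.102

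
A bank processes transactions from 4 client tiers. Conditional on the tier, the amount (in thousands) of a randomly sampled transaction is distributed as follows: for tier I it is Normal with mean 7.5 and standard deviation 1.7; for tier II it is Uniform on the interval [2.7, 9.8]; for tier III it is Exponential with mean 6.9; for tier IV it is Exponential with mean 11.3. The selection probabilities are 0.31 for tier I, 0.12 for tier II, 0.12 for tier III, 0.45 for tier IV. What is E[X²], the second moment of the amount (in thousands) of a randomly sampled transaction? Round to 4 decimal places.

149.8724

For each component E[X²] = Var + (mean)², giving I: 59.14; II: 43.2633; III: 95.22; IV: 255.38.
Overall E[X²] = 0.31·59.14 + 0.12·43.2633 + 0.12·95.22 + 0.45·255.38 = 149.872.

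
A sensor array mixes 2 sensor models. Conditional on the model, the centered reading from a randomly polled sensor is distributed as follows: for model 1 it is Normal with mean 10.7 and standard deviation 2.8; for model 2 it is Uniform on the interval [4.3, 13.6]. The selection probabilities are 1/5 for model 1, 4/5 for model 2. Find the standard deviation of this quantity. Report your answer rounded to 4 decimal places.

Per component, 1: μ=10.7, E[X²]=122.33; 2: μ=8.95, E[X²]=87.31.
E[X] = 0.2·10.7 + 0.8·8.95 = 9.3.
E[X²] = 0.2·122.33 + 0.8·87.31 = 94.314.
Var(X) = E[X²] − (E[X])² = 94.314 − 86.49 = 7.824.
SD(X) = √7.824 = 2.79714.

2.7971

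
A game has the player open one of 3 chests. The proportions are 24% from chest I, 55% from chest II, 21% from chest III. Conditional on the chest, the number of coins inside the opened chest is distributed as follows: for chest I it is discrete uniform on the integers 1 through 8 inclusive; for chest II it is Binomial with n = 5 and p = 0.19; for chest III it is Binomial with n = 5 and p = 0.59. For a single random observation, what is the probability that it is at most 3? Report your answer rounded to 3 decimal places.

Conditional on each chest, P(X ≤ 3): I: 0.375; II: 0.994474; III: 0.680102.
By total probability, P(X ≤ 3) = 0.24·0.375 + 0.55·0.994474 + 0.21·0.680102 = 0.779782.

0.780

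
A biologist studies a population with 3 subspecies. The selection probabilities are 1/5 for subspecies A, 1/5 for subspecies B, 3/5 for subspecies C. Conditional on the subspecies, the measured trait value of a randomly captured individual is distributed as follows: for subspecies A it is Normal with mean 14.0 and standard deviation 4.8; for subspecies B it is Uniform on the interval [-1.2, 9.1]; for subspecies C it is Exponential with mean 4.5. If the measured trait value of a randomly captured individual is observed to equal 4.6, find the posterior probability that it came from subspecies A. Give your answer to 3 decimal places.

Likelihoods f(4.6 | ·): A: 0.012215; B: 0.0970874; C: 0.0799543.
Posterior ∝ prior × likelihood. Numerator for A: 0.2·0.012215 = 0.002443.
Normalizing constant: 0.2·0.012215 + 0.2·0.0970874 + 0.6·0.0799543 = 0.0698331.
P(A | observation) = 0.002443 / 0.0698331 = 0.0349835.

0.035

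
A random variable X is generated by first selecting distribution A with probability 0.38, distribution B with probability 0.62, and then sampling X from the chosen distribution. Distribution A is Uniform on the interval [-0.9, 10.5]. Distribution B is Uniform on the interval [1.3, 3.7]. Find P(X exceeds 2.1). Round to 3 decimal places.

Conditional on each component, P(X > 2.1): A: 0.736842; B: 0.666667.
By total probability, P(X > 2.1) = 0.38·0.736842 + 0.62·0.666667 = 0.693333.

0.693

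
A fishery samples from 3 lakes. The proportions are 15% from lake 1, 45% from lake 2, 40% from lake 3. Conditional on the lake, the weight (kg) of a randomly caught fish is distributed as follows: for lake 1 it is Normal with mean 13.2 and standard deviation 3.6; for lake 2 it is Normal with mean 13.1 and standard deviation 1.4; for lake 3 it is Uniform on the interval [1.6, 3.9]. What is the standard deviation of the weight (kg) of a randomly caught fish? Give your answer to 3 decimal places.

Per component, 1: μ=13.2, E[X²]=187.2; 2: μ=13.1, E[X²]=173.57; 3: μ=2.75, E[X²]=8.00333.
E[X] = 0.15·13.2 + 0.45·13.1 + 0.4·2.75 = 8.975.
E[X²] = 0.15·187.2 + 0.45·173.57 + 0.4·8.00333 = 109.388.
Var(X) = E[X²] − (E[X])² = 109.388 − 80.5506 = 28.8372.
SD(X) = √28.8372 = 5.37003.

5.370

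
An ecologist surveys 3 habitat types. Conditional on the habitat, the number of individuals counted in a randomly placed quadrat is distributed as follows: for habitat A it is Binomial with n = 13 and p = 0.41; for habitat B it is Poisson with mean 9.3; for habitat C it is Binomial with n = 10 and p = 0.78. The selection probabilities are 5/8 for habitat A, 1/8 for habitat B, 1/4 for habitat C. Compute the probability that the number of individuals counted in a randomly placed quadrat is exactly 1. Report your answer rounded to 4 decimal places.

0.0060

Conditional on each habitat, P(X = 1): A: 0.00948312; B: 0.000850245; C: 9.4167e-06.
By total probability, P(X = 1) = 0.625·0.00948312 + 0.125·0.000850245 + 0.25·9.4167e-06 = 0.00603559.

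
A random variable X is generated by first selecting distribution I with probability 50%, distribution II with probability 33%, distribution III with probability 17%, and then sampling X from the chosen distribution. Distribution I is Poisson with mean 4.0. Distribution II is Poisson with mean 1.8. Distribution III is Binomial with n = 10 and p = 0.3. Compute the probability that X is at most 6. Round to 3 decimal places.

0.942

Conditional on each component, P(X ≤ 6): I: 0.889326; II: 0.997431; III: 0.989408.
By total probability, P(X ≤ 6) = 0.5·0.889326 + 0.33·0.997431 + 0.17·0.989408 = 0.942014.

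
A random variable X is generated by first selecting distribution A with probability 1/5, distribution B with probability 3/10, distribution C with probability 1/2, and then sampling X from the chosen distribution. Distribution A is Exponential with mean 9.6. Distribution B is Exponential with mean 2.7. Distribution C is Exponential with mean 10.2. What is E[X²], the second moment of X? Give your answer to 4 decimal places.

For each component E[X²] = Var + (mean)², giving A: 184.32; B: 14.58; C: 208.08.
Overall E[X²] = 0.2·184.32 + 0.3·14.58 + 0.5·208.08 = 145.278.

145.2780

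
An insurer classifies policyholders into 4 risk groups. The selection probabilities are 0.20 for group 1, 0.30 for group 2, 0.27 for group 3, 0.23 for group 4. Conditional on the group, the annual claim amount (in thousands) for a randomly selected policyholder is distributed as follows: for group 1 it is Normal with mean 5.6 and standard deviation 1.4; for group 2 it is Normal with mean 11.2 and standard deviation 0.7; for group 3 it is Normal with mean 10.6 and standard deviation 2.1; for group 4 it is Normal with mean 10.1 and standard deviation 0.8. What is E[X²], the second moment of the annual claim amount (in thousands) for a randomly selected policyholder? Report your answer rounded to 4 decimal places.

For each component E[X²] = Var + (mean)², giving 1: 33.32; 2: 125.93; 3: 116.77; 4: 102.65.
Overall E[X²] = 0.2·33.32 + 0.3·125.93 + 0.27·116.77 + 0.23·102.65 = 99.5804.

99.5804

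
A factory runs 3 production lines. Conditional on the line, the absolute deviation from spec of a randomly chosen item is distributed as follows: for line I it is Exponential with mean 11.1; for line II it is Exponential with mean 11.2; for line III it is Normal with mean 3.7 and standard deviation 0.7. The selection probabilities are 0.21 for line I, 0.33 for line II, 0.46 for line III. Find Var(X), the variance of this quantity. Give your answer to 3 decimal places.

81.324

Per component, I: μ=11.1, E[X²]=246.42; II: μ=11.2, E[X²]=250.88; III: μ=3.7, E[X²]=14.18.
E[X] = 0.21·11.1 + 0.33·11.2 + 0.46·3.7 = 7.729.
E[X²] = 0.21·246.42 + 0.33·250.88 + 0.46·14.18 = 141.061.
Var(X) = E[X²] − (E[X])² = 141.061 − 59.7374 = 81.324.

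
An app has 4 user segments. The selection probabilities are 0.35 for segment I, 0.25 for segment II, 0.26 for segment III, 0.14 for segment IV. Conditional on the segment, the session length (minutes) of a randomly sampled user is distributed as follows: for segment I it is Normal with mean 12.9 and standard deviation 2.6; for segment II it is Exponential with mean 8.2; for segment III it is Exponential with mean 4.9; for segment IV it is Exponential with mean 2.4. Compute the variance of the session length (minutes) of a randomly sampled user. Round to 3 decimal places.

Per component, I: μ=12.9, E[X²]=173.17; II: μ=8.2, E[X²]=134.48; III: μ=4.9, E[X²]=48.02; IV: μ=2.4, E[X²]=11.52.
E[X] = 0.35·12.9 + 0.25·8.2 + 0.26·4.9 + 0.14·2.4 = 8.175.
E[X²] = 0.35·173.17 + 0.25·134.48 + 0.26·48.02 + 0.14·11.52 = 108.327.
Var(X) = E[X²] − (E[X])² = 108.327 − 66.8306 = 41.4969.

41.497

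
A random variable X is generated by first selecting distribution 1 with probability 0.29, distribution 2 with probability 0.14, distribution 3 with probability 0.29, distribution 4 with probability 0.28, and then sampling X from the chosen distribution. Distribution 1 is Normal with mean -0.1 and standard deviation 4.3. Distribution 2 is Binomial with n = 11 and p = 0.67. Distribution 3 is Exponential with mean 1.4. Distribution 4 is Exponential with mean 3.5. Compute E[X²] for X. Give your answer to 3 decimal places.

For each component E[X²] = Var + (mean)², giving 1: 18.5; 2: 56.749; 3: 3.92; 4: 24.5.
Overall E[X²] = 0.29·18.5 + 0.14·56.749 + 0.29·3.92 + 0.28·24.5 = 21.3067.

21.307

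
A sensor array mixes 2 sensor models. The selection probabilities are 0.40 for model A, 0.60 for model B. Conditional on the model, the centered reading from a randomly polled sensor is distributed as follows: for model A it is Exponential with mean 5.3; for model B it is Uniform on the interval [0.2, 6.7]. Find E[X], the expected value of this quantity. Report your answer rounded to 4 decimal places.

Component means — A: 5.3; B: 3.45.
E[X] = 0.4·5.3 + 0.6·3.45 = 4.19.

4.1900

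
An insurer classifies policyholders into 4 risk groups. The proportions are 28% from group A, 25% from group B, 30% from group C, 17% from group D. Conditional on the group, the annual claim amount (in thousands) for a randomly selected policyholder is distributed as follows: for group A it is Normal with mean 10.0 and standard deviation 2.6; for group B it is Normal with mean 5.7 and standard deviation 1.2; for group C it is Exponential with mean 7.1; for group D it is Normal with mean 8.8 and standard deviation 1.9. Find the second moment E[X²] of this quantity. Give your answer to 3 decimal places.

82.400

For each component E[X²] = Var + (mean)², giving A: 106.76; B: 33.93; C: 100.82; D: 81.05.
Overall E[X²] = 0.28·106.76 + 0.25·33.93 + 0.3·100.82 + 0.17·81.05 = 82.3998.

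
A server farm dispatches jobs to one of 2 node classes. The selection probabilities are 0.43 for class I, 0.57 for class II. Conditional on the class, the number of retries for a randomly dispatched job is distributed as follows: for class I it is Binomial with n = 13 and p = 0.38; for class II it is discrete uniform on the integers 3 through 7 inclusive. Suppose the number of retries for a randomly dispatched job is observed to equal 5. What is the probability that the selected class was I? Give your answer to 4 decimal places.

0.4565

Likelihoods P(X=5 | ·): I: 0.222654; II: 0.2.
Posterior ∝ prior × likelihood. Numerator for I: 0.43·0.222654 = 0.0957411.
Normalizing constant: 0.43·0.222654 + 0.57·0.2 = 0.209741.
P(I | observation) = 0.0957411 / 0.209741 = 0.456473.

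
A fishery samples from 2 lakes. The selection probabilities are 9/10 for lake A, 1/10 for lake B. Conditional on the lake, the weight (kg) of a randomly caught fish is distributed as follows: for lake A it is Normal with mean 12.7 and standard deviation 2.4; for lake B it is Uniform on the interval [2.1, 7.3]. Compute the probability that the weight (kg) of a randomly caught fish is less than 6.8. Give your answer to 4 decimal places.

Conditional on each lake, P(X < 6.8): A: 0.00697918; B: 0.903846.
By total probability, P(X < 6.8) = 0.9·0.00697918 + 0.1·0.903846 = 0.0966659.

0.0967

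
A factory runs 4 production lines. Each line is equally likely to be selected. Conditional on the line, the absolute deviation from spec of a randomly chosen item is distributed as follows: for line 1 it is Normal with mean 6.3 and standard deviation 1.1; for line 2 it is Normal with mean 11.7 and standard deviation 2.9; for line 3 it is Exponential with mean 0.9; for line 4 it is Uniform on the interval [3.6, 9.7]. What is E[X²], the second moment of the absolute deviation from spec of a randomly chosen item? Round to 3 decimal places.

For each component E[X²] = Var + (mean)², giving 1: 40.9; 2: 145.3; 3: 1.62; 4: 47.3233.
Overall E[X²] = 0.25·40.9 + 0.25·145.3 + 0.25·1.62 + 0.25·47.3233 = 58.7858.

58.786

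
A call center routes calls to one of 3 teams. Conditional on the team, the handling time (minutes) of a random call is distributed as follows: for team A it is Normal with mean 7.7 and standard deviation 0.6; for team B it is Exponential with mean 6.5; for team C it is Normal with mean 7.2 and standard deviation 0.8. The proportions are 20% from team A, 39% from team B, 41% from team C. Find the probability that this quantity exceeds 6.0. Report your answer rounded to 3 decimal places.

Conditional on each team, P(X > 6.0): A: 0.997697; B: 0.397295; C: 0.933193.
By total probability, P(X > 6.0) = 0.2·0.997697 + 0.39·0.397295 + 0.41·0.933193 = 0.737093.

0.737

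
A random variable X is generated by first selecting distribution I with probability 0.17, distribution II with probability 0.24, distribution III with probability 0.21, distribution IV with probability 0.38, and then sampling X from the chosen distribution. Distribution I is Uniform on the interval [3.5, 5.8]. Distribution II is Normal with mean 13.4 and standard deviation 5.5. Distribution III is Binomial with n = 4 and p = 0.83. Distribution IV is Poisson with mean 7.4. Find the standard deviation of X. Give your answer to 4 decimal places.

Per component, I: μ=4.65, E[X²]=22.0633; II: μ=13.4, E[X²]=209.81; III: μ=3.32, E[X²]=11.5868; IV: μ=7.4, E[X²]=62.16.
E[X] = 0.17·4.65 + 0.24·13.4 + 0.21·3.32 + 0.38·7.4 = 7.5157.
E[X²] = 0.17·22.0633 + 0.24·209.81 + 0.21·11.5868 + 0.38·62.16 = 80.1592.
Var(X) = E[X²] − (E[X])² = 80.1592 − 56.4857 = 23.6734.
SD(X) = √23.6734 = 4.86554.

4.8655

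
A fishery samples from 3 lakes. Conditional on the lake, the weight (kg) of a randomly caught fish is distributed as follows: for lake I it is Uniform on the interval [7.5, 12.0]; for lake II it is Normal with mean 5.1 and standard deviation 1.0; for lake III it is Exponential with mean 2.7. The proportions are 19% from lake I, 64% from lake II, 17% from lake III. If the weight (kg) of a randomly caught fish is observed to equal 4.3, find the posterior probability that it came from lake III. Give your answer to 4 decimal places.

Likelihoods f(4.3 | ·): I: 0; II: 0.289692; III: 0.0753324.
Posterior ∝ prior × likelihood. Numerator for III: 0.17·0.0753324 = 0.0128065.
Normalizing constant: 0.19·0 + 0.64·0.289692 + 0.17·0.0753324 = 0.198209.
P(III | observation) = 0.0128065 / 0.198209 = 0.0646111.

0.0646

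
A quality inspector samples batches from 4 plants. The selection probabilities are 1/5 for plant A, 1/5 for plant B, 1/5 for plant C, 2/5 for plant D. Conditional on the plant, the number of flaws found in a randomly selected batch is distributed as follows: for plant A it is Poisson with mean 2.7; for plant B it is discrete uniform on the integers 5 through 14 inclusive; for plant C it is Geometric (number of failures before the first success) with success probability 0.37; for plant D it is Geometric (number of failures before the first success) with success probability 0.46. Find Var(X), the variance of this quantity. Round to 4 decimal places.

Per component, A: μ=2.7, E[X²]=9.99; B: μ=9.5, E[X²]=98.5; C: μ=1.7027, E[X²]=7.5011; D: μ=1.17391, E[X²]=3.93006.
E[X] = 0.2·2.7 + 0.2·9.5 + 0.2·1.7027 + 0.4·1.17391 = 3.25011.
E[X²] = 0.2·9.99 + 0.2·98.5 + 0.2·7.5011 + 0.4·3.93006 = 24.7702.
Var(X) = E[X²] − (E[X])² = 24.7702 − 10.5632 = 14.2071.

14.2071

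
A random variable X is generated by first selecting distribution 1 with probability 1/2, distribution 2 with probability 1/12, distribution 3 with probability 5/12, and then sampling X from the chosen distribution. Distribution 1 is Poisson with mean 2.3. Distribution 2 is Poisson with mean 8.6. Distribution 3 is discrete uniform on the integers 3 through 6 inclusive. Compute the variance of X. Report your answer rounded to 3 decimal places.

Per component, 1: μ=2.3, E[X²]=7.59; 2: μ=8.6, E[X²]=82.56; 3: μ=4.5, E[X²]=21.5.
E[X] = 0.5·2.3 + 0.0833333·8.6 + 0.416667·4.5 = 3.74167.
E[X²] = 0.5·7.59 + 0.0833333·82.56 + 0.416667·21.5 = 19.6333.
Var(X) = E[X²] − (E[X])² = 19.6333 − 14.0001 = 5.63326.

5.633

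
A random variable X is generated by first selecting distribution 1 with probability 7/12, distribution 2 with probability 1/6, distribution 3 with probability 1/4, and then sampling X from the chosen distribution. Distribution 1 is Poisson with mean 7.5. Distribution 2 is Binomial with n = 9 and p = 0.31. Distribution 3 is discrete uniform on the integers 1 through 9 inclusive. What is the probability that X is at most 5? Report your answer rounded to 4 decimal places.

Conditional on each component, P(X ≤ 5): 1: 0.241436; 2: 0.970238; 3: 0.555556.
By total probability, P(X ≤ 5) = 0.583333·0.241436 + 0.166667·0.970238 + 0.25·0.555556 = 0.441433.

0.4414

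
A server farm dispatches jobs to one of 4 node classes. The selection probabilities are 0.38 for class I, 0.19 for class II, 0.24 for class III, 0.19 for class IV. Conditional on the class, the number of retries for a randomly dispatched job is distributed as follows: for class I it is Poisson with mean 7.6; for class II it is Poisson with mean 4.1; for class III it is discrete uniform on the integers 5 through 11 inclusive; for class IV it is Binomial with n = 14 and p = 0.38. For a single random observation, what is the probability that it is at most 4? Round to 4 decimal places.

Conditional on each class, P(X ≤ 4): I: 0.124939; II: 0.609308; III: 0; IV: 0.333391.
By total probability, P(X ≤ 4) = 0.38·0.124939 + 0.19·0.609308 + 0.24·0 + 0.19·0.333391 = 0.22659.

0.2266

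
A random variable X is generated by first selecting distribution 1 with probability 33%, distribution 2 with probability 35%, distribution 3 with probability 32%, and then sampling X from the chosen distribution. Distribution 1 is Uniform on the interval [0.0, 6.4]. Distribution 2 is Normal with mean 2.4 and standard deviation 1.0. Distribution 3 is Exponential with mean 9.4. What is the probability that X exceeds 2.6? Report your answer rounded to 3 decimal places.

0.586

Conditional on each component, P(X > 2.6): 1: 0.59375; 2: 0.42074; 3: 0.758361.
By total probability, P(X > 2.6) = 0.33·0.59375 + 0.35·0.42074 + 0.32·0.758361 = 0.585872.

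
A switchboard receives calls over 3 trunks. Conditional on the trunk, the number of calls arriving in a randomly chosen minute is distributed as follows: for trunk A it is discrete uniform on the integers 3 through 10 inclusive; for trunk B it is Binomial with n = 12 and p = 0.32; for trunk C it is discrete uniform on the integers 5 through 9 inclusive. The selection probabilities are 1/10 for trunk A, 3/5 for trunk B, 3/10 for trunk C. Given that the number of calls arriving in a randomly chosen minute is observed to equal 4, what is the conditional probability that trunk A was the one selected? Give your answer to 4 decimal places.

Likelihoods P(X=4 | ·): A: 0.125; B: 0.237288; C: 0.
Posterior ∝ prior × likelihood. Numerator for A: 0.1·0.125 = 0.0125.
Normalizing constant: 0.1·0.125 + 0.6·0.237288 + 0.3·0 = 0.154873.
P(A | observation) = 0.0125 / 0.154873 = 0.0807113.

0.0807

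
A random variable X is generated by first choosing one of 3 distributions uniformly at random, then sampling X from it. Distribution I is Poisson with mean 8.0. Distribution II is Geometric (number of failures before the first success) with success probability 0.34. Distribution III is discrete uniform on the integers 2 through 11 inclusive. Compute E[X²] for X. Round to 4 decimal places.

43.9925

For each component E[X²] = Var + (mean)², giving I: 72; II: 9.47751; III: 50.5.
Overall E[X²] = 0.333333·72 + 0.333333·9.47751 + 0.333333·50.5 = 43.9925.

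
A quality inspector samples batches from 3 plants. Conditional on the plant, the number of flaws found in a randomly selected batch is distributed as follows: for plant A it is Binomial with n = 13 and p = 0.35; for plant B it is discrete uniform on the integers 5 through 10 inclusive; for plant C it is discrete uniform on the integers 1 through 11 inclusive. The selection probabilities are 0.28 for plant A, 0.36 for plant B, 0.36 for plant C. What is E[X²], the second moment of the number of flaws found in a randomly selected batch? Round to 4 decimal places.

For each component E[X²] = Var + (mean)², giving A: 23.66; B: 59.1667; C: 46.
Overall E[X²] = 0.28·23.66 + 0.36·59.1667 + 0.36·46 = 44.4848.

44.4848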